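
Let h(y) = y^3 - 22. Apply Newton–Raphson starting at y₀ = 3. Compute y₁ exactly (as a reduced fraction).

h'(y) = 3y^2.
h(3) = 5, h'(3) = 27, so y₁ = 3 - 5/27 = 76/27.

76/27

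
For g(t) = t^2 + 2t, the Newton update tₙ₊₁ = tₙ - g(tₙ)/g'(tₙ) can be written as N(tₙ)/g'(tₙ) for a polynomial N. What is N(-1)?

1

g'(t) = 2t + 2.
N(t) = t·g'(t) - g(t) = t·(2t + 2) - (t^2 + 2t) = t^2.
N(-1) = 1.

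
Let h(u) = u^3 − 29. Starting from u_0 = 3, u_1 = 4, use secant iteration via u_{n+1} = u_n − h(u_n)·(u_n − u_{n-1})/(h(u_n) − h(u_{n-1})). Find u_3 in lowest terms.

h(3) = −2, h(4) = 35. u_2 = 4 − 35·(4 − 3)/(35 − (−2)) = 113/37.
h(4) = 35, h(113/37) = −26040/50653. u_3 = (113/37) − (−26040/50653)·((113/37) − 4)/((−26040/50653) − 35) = 157673/51397.

157673/51397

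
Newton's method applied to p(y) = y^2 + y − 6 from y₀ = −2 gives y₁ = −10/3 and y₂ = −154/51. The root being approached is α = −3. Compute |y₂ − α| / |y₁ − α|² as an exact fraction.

y₁ − α = −10/3 − (−3) = −10/3 + 3 = −1/3, so |y₁ − α| = 1/3.
y₂ − α = −154/51 − (−3) = −154/51 + 3 = −1/51, so |y₂ − α| = 1/51.
|y₁ − α|² = 1/9.
Ratio = (1/51) / (1/9) = 3/17.

3/17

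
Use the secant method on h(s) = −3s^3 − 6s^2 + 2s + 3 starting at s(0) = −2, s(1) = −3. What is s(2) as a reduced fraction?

h(−2) = −1, h(−3) = 24. s(2) = (−3) − 24·((−3) − (−2))/(24 − (−1)) = −51/25.

−51/25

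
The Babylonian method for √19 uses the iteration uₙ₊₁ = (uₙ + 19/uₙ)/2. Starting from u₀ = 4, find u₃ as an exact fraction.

11916881/2733920

u₁ = (4 + 19/4)/2 = 35/8.
u₂ = (35/8 + 19/(35/8))/2 = 2441/560.
u₃ = (2441/560 + 19/(2441/560))/2 = 11916881/2733920.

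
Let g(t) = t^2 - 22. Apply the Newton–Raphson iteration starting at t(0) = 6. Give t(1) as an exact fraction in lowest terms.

g'(t) = 2t.
g(6) = 14, g'(6) = 12, so t(1) = 6 - 14/12 = 29/6.

29/6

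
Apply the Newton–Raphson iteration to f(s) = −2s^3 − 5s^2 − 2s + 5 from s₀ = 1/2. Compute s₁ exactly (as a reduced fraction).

27/34

f'(s) = −6s^2 − 10s − 2.
f(1/2) = 5/2, f'(1/2) = −17/2, so s₁ = (1/2) − (5/2)/(−17/2) = 27/34.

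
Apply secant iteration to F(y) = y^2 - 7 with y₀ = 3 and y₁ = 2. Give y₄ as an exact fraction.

F(3) = 2, F(2) = -3. y₂ = 2 - (-3)·(2 - 3)/((-3) - 2) = 13/5.
F(2) = -3, F(13/5) = -6/25. y₃ = (13/5) - (-6/25)·((13/5) - 2)/((-6/25) - (-3)) = 61/23.
F(13/5) = -6/25, F(61/23) = 18/529. y₄ = (61/23) - (18/529)·((61/23) - (13/5))/((18/529) - (-6/25)) = 799/302.

799/302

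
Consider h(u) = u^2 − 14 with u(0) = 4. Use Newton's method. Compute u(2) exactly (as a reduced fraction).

h'(u) = 2u.
h(4) = 2, h'(4) = 8, so u(1) = 4 − 2/8 = 15/4.
h(15/4) = 1/16, h'(15/4) = 15/2, so u(2) = (15/4) − (1/16)/(15/2) = 449/120.

449/120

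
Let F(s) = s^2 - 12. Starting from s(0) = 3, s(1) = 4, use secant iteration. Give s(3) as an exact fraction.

F(3) = -3, F(4) = 4. s(2) = 4 - 4·(4 - 3)/(4 - (-3)) = 24/7.
F(4) = 4, F(24/7) = -12/49. s(3) = (24/7) - (-12/49)·((24/7) - 4)/((-12/49) - 4) = 45/13.

45/13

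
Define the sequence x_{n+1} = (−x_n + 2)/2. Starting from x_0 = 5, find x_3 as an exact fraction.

x_1 = (−5 + 2)/2 = −3/2.
x_2 = (−(−3/2) + 2)/2 = 7/4.
x_3 = (−(7/4) + 2)/2 = 1/8.

1/8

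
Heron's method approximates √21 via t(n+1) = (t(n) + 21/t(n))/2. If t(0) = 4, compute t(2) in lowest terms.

2713/592

t(1) = (4 + 21/4)/2 = 37/8.
t(2) = (37/8 + 21/(37/8))/2 = 2713/592.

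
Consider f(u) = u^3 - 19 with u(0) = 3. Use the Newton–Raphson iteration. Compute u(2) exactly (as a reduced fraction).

f'(u) = 3u^2.
f(3) = 8, f'(3) = 27, so u(1) = 3 - 8/27 = 73/27.
f(73/27) = 15040/19683, f'(73/27) = 5329/243, so u(2) = (73/27) - (15040/19683)/(5329/243) = 1152011/431649.

1152011/431649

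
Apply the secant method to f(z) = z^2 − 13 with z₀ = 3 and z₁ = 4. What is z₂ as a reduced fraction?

f(3) = −4, f(4) = 3. z₂ = 4 − 3·(4 − 3)/(3 − (−4)) = 25/7.

25/7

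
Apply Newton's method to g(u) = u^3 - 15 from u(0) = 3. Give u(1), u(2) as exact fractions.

u(1) = 23/9, u(2) = 35269/14283

g'(u) = 3u^2.
g(3) = 12, g'(3) = 27, so u(1) = 3 - 12/27 = 23/9.
g(23/9) = 1232/729, g'(23/9) = 529/27, so u(2) = (23/9) - (1232/729)/(529/27) = 35269/14283.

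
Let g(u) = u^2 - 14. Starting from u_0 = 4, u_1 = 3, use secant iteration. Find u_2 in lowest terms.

26/7

g(4) = 2, g(3) = -5. u_2 = 3 - (-5)·(3 - 4)/((-5) - 2) = 26/7.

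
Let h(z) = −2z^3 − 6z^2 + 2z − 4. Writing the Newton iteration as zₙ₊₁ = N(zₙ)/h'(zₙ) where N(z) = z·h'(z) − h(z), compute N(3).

−158

h'(z) = −6z^2 − 12z + 2.
N(z) = z·h'(z) − h(z) = z·(−6z^2 − 12z + 2) − (−2z^3 − 6z^2 + 2z − 4) = −4z^3 − 6z^2 + 4.
N(3) = −158.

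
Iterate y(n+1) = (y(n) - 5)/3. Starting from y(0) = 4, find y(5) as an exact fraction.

y(1) = (4 - 5)/3 = -1/3.
y(2) = ((-1/3) - 5)/3 = -16/9.
y(3) = ((-16/9) - 5)/3 = -61/27.
y(4) = ((-61/27) - 5)/3 = -196/81.
y(5) = ((-196/81) - 5)/3 = -601/243.

-601/243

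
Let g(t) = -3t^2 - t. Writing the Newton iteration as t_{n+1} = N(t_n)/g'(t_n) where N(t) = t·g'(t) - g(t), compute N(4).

g'(t) = -6t - 1.
N(t) = t·g'(t) - g(t) = t·(-6t - 1) - (-3t^2 - t) = -3t^2.
N(4) = -48.

-48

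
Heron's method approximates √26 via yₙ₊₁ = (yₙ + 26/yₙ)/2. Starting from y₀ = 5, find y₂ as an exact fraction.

5201/1020

y₁ = (5 + 26/5)/2 = 51/10.
y₂ = (51/10 + 26/(51/10))/2 = 5201/1020.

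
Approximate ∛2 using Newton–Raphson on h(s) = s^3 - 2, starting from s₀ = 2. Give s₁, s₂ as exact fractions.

s₁ = 3/2, s₂ = 35/27

h'(s) = 3s^2.
h(2) = 6, h'(2) = 12, so s₁ = 2 - 6/12 = 3/2.
h(3/2) = 11/8, h'(3/2) = 27/4, so s₂ = (3/2) - (11/8)/(27/4) = 35/27.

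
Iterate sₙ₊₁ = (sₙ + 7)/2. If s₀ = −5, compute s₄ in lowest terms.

s₁ = ((−5) + 7)/2 = 1.
s₂ = (1 + 7)/2 = 4.
s₃ = (4 + 7)/2 = 11/2.
s₄ = ((11/2) + 7)/2 = 25/4.

25/4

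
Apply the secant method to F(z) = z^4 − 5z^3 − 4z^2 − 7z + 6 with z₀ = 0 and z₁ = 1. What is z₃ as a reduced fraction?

F(0) = 6, F(1) = −9. z₂ = 1 − (−9)·(1 − 0)/((−9) − 6) = 2/5.
F(1) = −9, F(2/5) = 1416/625. z₃ = (2/5) − (1416/625)·((2/5) − 1)/((1416/625) − (−9)) = 1222/2347.

1222/2347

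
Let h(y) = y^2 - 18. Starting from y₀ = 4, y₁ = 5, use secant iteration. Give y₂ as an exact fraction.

h(4) = -2, h(5) = 7. y₂ = 5 - 7·(5 - 4)/(7 - (-2)) = 38/9.

38/9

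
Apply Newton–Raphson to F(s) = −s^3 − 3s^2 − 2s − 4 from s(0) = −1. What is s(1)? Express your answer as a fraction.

3

F'(s) = −3s^2 − 6s − 2.
F(−1) = −4, F'(−1) = 1, so s(1) = (−1) − (−4)/1 = 3.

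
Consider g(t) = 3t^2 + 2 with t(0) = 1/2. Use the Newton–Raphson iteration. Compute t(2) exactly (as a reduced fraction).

71/120

g'(t) = 6t.
g(1/2) = 11/4, g'(1/2) = 3, so t(1) = (1/2) − (11/4)/3 = −5/12.
g(−5/12) = 121/48, g'(−5/12) = −5/2, so t(2) = (−5/12) − (121/48)/(−5/2) = 71/120.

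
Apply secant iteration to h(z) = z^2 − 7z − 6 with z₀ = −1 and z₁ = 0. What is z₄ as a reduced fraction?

h(−1) = 2, h(0) = −6. z₂ = 0 − (−6)·(0 − (−1))/((−6) − 2) = −3/4.
h(0) = −6, h(−3/4) = −3/16. z₃ = (−3/4) − (−3/16)·((−3/4) − 0)/((−3/16) − (−6)) = −24/31.
h(−3/4) = −3/16, h(−24/31) = 18/961. z₄ = (−24/31) − (18/961)·((−24/31) − (−3/4))/((18/961) − (−3/16)) = −816/1057.

−816/1057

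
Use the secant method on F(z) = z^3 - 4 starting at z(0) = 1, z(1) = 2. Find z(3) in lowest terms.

169/109

F(1) = -3, F(2) = 4. z(2) = 2 - 4·(2 - 1)/(4 - (-3)) = 10/7.
F(2) = 4, F(10/7) = -372/343. z(3) = (10/7) - (-372/343)·((10/7) - 2)/((-372/343) - 4) = 169/109.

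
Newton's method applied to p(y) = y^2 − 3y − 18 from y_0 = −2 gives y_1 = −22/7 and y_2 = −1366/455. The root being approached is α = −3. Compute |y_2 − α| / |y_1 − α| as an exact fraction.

1/65

y_1 − α = −22/7 − (−3) = −22/7 + 3 = −1/7, so |y_1 − α| = 1/7.
y_2 − α = −1366/455 − (−3) = −1366/455 + 3 = −1/455, so |y_2 − α| = 1/455.
Ratio = (1/455) / (1/7) = 1/65.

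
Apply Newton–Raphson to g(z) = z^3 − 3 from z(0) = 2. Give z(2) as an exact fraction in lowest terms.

9451/6498

g'(z) = 3z^2.
g(2) = 5, g'(2) = 12, so z(1) = 2 − 5/12 = 19/12.
g(19/12) = 1675/1728, g'(19/12) = 361/48, so z(2) = (19/12) − (1675/1728)/(361/48) = 9451/6498.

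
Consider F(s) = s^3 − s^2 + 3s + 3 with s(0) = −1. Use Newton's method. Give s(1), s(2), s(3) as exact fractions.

s(1) = −3/4, s(2) = −47/66, s(3) = −607964/854667

F'(s) = 3s^2 − 2s + 3.
F(−1) = −2, F'(−1) = 8, so s(1) = (−1) − (−2)/8 = −3/4.
F(−3/4) = −15/64, F'(−3/4) = 99/16, so s(2) = (−3/4) − (−15/64)/(99/16) = −47/66.
F(−47/66) = −1325/287496, F'(−47/66) = 8633/1452, so s(3) = (−47/66) − (−1325/287496)/(8633/1452) = −607964/854667.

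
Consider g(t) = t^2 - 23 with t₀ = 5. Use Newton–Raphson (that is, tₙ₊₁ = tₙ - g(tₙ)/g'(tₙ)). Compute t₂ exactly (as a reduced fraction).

1151/240

g'(t) = 2t.
g(5) = 2, g'(5) = 10, so t₁ = 5 - 2/10 = 24/5.
g(24/5) = 1/25, g'(24/5) = 48/5, so t₂ = (24/5) - (1/25)/(48/5) = 1151/240.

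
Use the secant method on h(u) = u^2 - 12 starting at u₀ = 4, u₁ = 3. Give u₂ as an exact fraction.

24/7

h(4) = 4, h(3) = -3. u₂ = 3 - (-3)·(3 - 4)/((-3) - 4) = 24/7.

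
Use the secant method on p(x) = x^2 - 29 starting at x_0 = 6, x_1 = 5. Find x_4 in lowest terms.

p(6) = 7, p(5) = -4. x_2 = 5 - (-4)·(5 - 6)/((-4) - 7) = 59/11.
p(5) = -4, p(59/11) = -28/121. x_3 = (59/11) - (-28/121)·((59/11) - 5)/((-28/121) - (-4)) = 307/57.
p(59/11) = -28/121, p(307/57) = 28/3249. x_4 = (307/57) - (28/3249)·((307/57) - (59/11))/((28/3249) - (-28/121)) = 9074/1685.

9074/1685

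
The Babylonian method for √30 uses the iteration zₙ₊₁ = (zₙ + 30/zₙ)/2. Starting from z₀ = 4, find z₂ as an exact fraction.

1009/184

z₁ = (4 + 30/4)/2 = 23/4.
z₂ = (23/4 + 30/(23/4))/2 = 1009/184.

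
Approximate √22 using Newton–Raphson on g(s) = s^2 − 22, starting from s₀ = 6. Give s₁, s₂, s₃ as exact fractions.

s₁ = 29/6, s₂ = 1633/348, s₃ = 5330977/1136568

g'(s) = 2s.
g(6) = 14, g'(6) = 12, so s₁ = 6 − 14/12 = 29/6.
g(29/6) = 49/36, g'(29/6) = 29/3, so s₂ = (29/6) − (49/36)/(29/3) = 1633/348.
g(1633/348) = 2401/121104, g'(1633/348) = 1633/174, so s₃ = (1633/348) − (2401/121104)/(1633/174) = 5330977/1136568.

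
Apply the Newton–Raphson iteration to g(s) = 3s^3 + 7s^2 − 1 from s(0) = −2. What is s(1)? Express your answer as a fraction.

−19/8

g'(s) = 9s^2 + 14s.
g(−2) = 3, g'(−2) = 8, so s(1) = (−2) − 3/8 = −19/8.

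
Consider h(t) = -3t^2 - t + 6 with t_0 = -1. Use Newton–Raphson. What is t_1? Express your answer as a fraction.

-9/5

h'(t) = -6t - 1.
h(-1) = 4, h'(-1) = 5, so t_1 = (-1) - 4/5 = -9/5.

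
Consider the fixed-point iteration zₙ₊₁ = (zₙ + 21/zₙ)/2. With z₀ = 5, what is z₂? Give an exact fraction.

527/115

z₁ = (5 + 21/5)/2 = 23/5.
z₂ = (23/5 + 21/(23/5))/2 = 527/115.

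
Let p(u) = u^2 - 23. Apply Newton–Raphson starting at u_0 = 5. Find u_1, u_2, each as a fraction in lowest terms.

p'(u) = 2u.
p(5) = 2, p'(5) = 10, so u_1 = 5 - 2/10 = 24/5.
p(24/5) = 1/25, p'(24/5) = 48/5, so u_2 = (24/5) - (1/25)/(48/5) = 1151/240.

u_1 = 24/5, u_2 = 1151/240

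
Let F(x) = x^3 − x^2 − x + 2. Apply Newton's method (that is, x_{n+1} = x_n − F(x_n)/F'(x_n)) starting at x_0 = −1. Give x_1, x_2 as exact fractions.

F'(x) = 3x^2 − 2x − 1.
F(−1) = 1, F'(−1) = 4, so x_1 = (−1) − 1/4 = −5/4.
F(−5/4) = −17/64, F'(−5/4) = 99/16, so x_2 = (−5/4) − (−17/64)/(99/16) = −239/198.

x_1 = −5/4, x_2 = −239/198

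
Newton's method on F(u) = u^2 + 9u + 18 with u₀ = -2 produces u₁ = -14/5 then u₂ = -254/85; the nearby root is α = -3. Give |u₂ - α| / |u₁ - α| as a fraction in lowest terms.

u₁ - α = -14/5 - (-3) = -14/5 + 3 = 1/5, so |u₁ - α| = 1/5.
u₂ - α = -254/85 - (-3) = -254/85 + 3 = 1/85, so |u₂ - α| = 1/85.
Ratio = (1/85) / (1/5) = 1/17.

1/17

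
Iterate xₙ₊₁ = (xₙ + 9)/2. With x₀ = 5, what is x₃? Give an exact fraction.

x₁ = (5 + 9)/2 = 7.
x₂ = (7 + 9)/2 = 8.
x₃ = (8 + 9)/2 = 17/2.

17/2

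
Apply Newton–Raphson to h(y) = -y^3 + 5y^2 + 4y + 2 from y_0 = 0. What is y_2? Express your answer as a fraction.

h'(y) = -3y^2 + 10y + 4.
h(0) = 2, h'(0) = 4, so y_1 = 0 - 2/4 = -1/2.
h(-1/2) = 11/8, h'(-1/2) = -7/4, so y_2 = (-1/2) - (11/8)/(-7/4) = 2/7.

2/7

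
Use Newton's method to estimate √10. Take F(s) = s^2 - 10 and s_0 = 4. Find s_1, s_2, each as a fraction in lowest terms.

s_1 = 13/4, s_2 = 329/104

F'(s) = 2s.
F(4) = 6, F'(4) = 8, so s_1 = 4 - 6/8 = 13/4.
F(13/4) = 9/16, F'(13/4) = 13/2, so s_2 = (13/4) - (9/16)/(13/2) = 329/104.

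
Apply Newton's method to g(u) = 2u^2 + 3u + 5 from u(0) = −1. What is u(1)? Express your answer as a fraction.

g'(u) = 4u + 3.
g(−1) = 4, g'(−1) = −1, so u(1) = (−1) − 4/(−1) = 3.

3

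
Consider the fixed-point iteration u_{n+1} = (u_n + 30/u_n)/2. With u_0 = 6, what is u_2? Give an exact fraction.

u_1 = (6 + 30/6)/2 = 11/2.
u_2 = (11/2 + 30/(11/2))/2 = 241/44.

241/44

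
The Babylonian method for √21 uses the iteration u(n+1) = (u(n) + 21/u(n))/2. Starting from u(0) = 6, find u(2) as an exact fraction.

u(1) = (6 + 21/6)/2 = 19/4.
u(2) = (19/4 + 21/(19/4))/2 = 697/152.

697/152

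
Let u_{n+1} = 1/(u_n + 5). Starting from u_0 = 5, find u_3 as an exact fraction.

51/265

u_1 = 1/(5 + 5) = 1/10.
u_2 = 1/(1/10 + 5) = 10/51.
u_3 = 1/(10/51 + 5) = 51/265.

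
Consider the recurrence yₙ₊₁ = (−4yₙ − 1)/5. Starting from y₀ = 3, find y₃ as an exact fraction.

y₁ = (−4·3 − 1)/5 = −13/5.
y₂ = (−4·(−13/5) − 1)/5 = 47/25.
y₃ = (−4·(47/25) − 1)/5 = −213/125.

−213/125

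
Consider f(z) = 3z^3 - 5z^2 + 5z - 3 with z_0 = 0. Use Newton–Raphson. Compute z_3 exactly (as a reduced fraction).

f'(z) = 9z^2 - 10z + 5.
f(0) = -3, f'(0) = 5, so z_1 = 0 - (-3)/5 = 3/5.
f(3/5) = -144/125, f'(3/5) = 56/25, so z_2 = (3/5) - (-144/125)/(56/25) = 39/35.
f(39/35) = 22032/42875, f'(39/35) = 6164/1225, so z_3 = (39/35) - (22032/42875)/(6164/1225) = 54591/53935.

54591/53935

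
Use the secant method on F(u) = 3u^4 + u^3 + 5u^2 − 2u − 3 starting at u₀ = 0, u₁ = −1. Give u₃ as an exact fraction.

F(0) = −3, F(−1) = 6. u₂ = (−1) − 6·((−1) − 0)/(6 − (−3)) = −1/3.
F(−1) = 6, F(−1/3) = −16/9. u₃ = (−1/3) − (−16/9)·((−1/3) − (−1))/((−16/9) − 6) = −17/35.

−17/35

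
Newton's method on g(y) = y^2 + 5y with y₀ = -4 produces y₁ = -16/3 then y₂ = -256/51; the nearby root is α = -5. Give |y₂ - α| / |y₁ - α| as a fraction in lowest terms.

1/17

y₁ - α = -16/3 - (-5) = -16/3 + 5 = -1/3, so |y₁ - α| = 1/3.
y₂ - α = -256/51 - (-5) = -256/51 + 5 = -1/51, so |y₂ - α| = 1/51.
Ratio = (1/51) / (1/3) = 1/17.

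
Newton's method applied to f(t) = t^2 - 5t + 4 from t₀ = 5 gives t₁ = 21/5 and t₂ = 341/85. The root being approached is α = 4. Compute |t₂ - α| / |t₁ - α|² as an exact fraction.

5/17

t₁ - α = 21/5 - 4 = 1/5, so |t₁ - α| = 1/5.
t₂ - α = 341/85 - 4 = 1/85, so |t₂ - α| = 1/85.
|t₁ - α|² = 1/25.
Ratio = (1/85) / (1/25) = 5/17.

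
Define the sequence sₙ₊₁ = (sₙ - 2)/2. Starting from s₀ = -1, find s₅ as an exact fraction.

-63/32

s₁ = ((-1) - 2)/2 = -3/2.
s₂ = ((-3/2) - 2)/2 = -7/4.
s₃ = ((-7/4) - 2)/2 = -15/8.
s₄ = ((-15/8) - 2)/2 = -31/16.
s₅ = ((-31/16) - 2)/2 = -63/32.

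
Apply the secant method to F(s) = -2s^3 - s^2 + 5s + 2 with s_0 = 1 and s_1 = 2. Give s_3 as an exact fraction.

F(1) = 4, F(2) = -8. s_2 = 2 - (-8)·(2 - 1)/((-8) - 4) = 4/3.
F(2) = -8, F(4/3) = 58/27. s_3 = (4/3) - (58/27)·((4/3) - 2)/((58/27) - (-8)) = 202/137.

202/137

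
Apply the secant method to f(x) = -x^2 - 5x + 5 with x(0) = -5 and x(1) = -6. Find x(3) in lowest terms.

f(-5) = 5, f(-6) = -1. x(2) = (-6) - (-1)·((-6) - (-5))/((-1) - 5) = -35/6.
f(-6) = -1, f(-35/6) = 5/36. x(3) = (-35/6) - (5/36)·((-35/6) - (-6))/((5/36) - (-1)) = -240/41.

-240/41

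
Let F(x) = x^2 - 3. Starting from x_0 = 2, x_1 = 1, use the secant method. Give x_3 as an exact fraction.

7/4

F(2) = 1, F(1) = -2. x_2 = 1 - (-2)·(1 - 2)/((-2) - 1) = 5/3.
F(1) = -2, F(5/3) = -2/9. x_3 = (5/3) - (-2/9)·((5/3) - 1)/((-2/9) - (-2)) = 7/4.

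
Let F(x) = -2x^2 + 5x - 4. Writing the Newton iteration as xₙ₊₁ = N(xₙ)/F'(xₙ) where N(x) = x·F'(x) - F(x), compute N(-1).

F'(x) = -4x + 5.
N(x) = x·F'(x) - F(x) = x·(-4x + 5) - (-2x^2 + 5x - 4) = -2x^2 + 4.
N(-1) = 2.

2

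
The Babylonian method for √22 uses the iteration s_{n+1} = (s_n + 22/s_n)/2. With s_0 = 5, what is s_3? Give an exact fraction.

s_1 = (5 + 22/5)/2 = 47/10.
s_2 = (47/10 + 22/(47/10))/2 = 4409/940.
s_3 = (4409/940 + 22/(4409/940))/2 = 38878481/8288920.

38878481/8288920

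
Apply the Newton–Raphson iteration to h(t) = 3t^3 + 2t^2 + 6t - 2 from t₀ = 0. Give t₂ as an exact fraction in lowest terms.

22/75

h'(t) = 9t^2 + 4t + 6.
h(0) = -2, h'(0) = 6, so t₁ = 0 - (-2)/6 = 1/3.
h(1/3) = 1/3, h'(1/3) = 25/3, so t₂ = (1/3) - (1/3)/(25/3) = 22/75.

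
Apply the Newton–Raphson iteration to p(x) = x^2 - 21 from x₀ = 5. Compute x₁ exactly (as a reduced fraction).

23/5

p'(x) = 2x.
p(5) = 4, p'(5) = 10, so x₁ = 5 - 4/10 = 23/5.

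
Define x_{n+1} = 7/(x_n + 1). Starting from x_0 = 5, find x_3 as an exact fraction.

91/55

x_1 = 7/(5 + 1) = 7/6.
x_2 = 7/(7/6 + 1) = 42/13.
x_3 = 7/(42/13 + 1) = 91/55.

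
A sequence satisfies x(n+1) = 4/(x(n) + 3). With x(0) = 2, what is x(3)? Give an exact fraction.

x(1) = 4/(2 + 3) = 4/5.
x(2) = 4/(4/5 + 3) = 20/19.
x(3) = 4/(20/19 + 3) = 76/77.

76/77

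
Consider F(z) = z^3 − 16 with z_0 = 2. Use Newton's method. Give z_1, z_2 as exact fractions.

z_1 = 8/3, z_2 = 91/36

F'(z) = 3z^2.
F(2) = −8, F'(2) = 12, so z_1 = 2 − (−8)/12 = 8/3.
F(8/3) = 80/27, F'(8/3) = 64/3, so z_2 = (8/3) − (80/27)/(64/3) = 91/36.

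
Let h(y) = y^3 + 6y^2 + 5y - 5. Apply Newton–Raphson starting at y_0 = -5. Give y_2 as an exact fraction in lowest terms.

-2367/502

h'(y) = 3y^2 + 12y + 5.
h(-5) = -5, h'(-5) = 20, so y_1 = (-5) - (-5)/20 = -19/4.
h(-19/4) = -35/64, h'(-19/4) = 251/16, so y_2 = (-19/4) - (-35/64)/(251/16) = -2367/502.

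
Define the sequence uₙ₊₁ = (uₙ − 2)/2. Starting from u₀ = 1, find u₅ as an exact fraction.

−61/32

u₁ = (1 − 2)/2 = −1/2.
u₂ = ((−1/2) − 2)/2 = −5/4.
u₃ = ((−5/4) − 2)/2 = −13/8.
u₄ = ((−13/8) − 2)/2 = −29/16.
u₅ = ((−29/16) − 2)/2 = −61/32.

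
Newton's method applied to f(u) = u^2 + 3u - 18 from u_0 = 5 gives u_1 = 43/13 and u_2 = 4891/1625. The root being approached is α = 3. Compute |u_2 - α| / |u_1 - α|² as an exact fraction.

13/125

u_1 - α = 43/13 - 3 = 4/13, so |u_1 - α| = 4/13.
u_2 - α = 4891/1625 - 3 = 16/1625, so |u_2 - α| = 16/1625.
|u_1 - α|² = 16/169.
Ratio = (16/1625) / (16/169) = 13/125.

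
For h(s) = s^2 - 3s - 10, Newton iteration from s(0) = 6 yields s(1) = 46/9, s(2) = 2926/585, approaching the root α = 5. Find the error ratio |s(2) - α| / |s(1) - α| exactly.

1/65

s(1) - α = 46/9 - 5 = 1/9, so |s(1) - α| = 1/9.
s(2) - α = 2926/585 - 5 = 1/585, so |s(2) - α| = 1/585.
Ratio = (1/585) / (1/9) = 1/65.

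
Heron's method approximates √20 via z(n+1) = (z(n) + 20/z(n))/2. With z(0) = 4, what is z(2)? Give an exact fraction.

161/36

z(1) = (4 + 20/4)/2 = 9/2.
z(2) = (9/2 + 20/(9/2))/2 = 161/36.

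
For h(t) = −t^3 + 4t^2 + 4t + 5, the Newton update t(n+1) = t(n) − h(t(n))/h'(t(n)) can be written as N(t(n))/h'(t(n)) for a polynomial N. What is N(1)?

h'(t) = −3t^2 + 8t + 4.
N(t) = t·h'(t) − h(t) = t·(−3t^2 + 8t + 4) − (−t^3 + 4t^2 + 4t + 5) = −2t^3 + 4t^2 − 5.
N(1) = −3.

−3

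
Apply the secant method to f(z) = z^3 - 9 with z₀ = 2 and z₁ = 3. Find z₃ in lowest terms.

1609/777

f(2) = -1, f(3) = 18. z₂ = 3 - 18·(3 - 2)/(18 - (-1)) = 39/19.
f(3) = 18, f(39/19) = -2412/6859. z₃ = (39/19) - (-2412/6859)·((39/19) - 3)/((-2412/6859) - 18) = 1609/777.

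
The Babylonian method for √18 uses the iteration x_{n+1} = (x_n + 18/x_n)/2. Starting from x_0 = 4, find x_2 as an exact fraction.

577/136

x_1 = (4 + 18/4)/2 = 17/4.
x_2 = (17/4 + 18/(17/4))/2 = 577/136.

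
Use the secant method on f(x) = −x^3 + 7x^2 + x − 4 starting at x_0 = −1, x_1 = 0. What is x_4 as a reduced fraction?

−13056148/18065839

f(−1) = 3, f(0) = −4. x_2 = 0 − (−4)·(0 − (−1))/((−4) − 3) = −4/7.
f(0) = −4, f(−4/7) = −720/343. x_3 = (−4/7) − (−720/343)·((−4/7) − 0)/((−720/343) − (−4)) = −196/163.
f(−4/7) = −720/343, f(−196/163) = 28831680/4330747. x_4 = (−196/163) − (28831680/4330747)·((−196/163) − (−4/7))/((28831680/4330747) − (−720/343)) = −13056148/18065839.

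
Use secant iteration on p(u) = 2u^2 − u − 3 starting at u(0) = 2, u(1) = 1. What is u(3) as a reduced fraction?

p(2) = 3, p(1) = −2. u(2) = 1 − (−2)·(1 − 2)/((−2) − 3) = 7/5.
p(1) = −2, p(7/5) = −12/25. u(3) = (7/5) − (−12/25)·((7/5) − 1)/((−12/25) − (−2)) = 29/19.

29/19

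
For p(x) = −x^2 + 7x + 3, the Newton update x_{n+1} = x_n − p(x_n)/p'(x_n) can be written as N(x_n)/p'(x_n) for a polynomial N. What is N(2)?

−7

p'(x) = −2x + 7.
N(x) = x·p'(x) − p(x) = x·(−2x + 7) − (−x^2 + 7x + 3) = −x^2 − 3.
N(2) = −7.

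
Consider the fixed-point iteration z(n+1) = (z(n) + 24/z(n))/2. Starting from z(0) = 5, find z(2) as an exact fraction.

4801/980

z(1) = (5 + 24/5)/2 = 49/10.
z(2) = (49/10 + 24/(49/10))/2 = 4801/980.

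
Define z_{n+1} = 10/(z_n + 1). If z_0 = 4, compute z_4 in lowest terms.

z_1 = 10/(4 + 1) = 2.
z_2 = 10/(2 + 1) = 10/3.
z_3 = 10/(10/3 + 1) = 30/13.
z_4 = 10/(30/13 + 1) = 130/43.

130/43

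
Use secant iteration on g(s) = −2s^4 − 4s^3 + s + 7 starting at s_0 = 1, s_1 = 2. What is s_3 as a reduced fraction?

g(1) = 2, g(2) = −55. s_2 = 2 − (−55)·(2 − 1)/((−55) − 2) = 59/57.
g(2) = −55, g(59/57) = 13757260/10556001. s_3 = (59/57) − (13757260/10556001)·((59/57) − 2)/((13757260/10556001) − (−55)) = 11426651/10806133.

11426651/10806133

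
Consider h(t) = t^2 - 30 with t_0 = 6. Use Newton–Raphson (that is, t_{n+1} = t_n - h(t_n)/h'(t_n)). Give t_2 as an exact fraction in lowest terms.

241/44

h'(t) = 2t.
h(6) = 6, h'(6) = 12, so t_1 = 6 - 6/12 = 11/2.
h(11/2) = 1/4, h'(11/2) = 11, so t_2 = (11/2) - (1/4)/11 = 241/44.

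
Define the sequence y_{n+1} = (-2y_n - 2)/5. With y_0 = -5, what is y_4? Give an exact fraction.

y_1 = (-2·(-5) - 2)/5 = 8/5.
y_2 = (-2·(8/5) - 2)/5 = -26/25.
y_3 = (-2·(-26/25) - 2)/5 = 2/125.
y_4 = (-2·(2/125) - 2)/5 = -254/625.

-254/625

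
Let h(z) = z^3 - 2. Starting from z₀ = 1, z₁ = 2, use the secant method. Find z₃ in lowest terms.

h(1) = -1, h(2) = 6. z₂ = 2 - 6·(2 - 1)/(6 - (-1)) = 8/7.
h(2) = 6, h(8/7) = -174/343. z₃ = (8/7) - (-174/343)·((8/7) - 2)/((-174/343) - 6) = 75/62.

75/62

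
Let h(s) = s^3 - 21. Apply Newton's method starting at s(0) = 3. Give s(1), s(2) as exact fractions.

s(1) = 25/9, s(2) = 46559/16875

h'(s) = 3s^2.
h(3) = 6, h'(3) = 27, so s(1) = 3 - 6/27 = 25/9.
h(25/9) = 316/729, h'(25/9) = 625/27, so s(2) = (25/9) - (316/729)/(625/27) = 46559/16875.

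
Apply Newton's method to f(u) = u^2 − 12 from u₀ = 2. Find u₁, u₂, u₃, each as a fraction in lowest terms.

f'(u) = 2u.
f(2) = −8, f'(2) = 4, so u₁ = 2 − (−8)/4 = 4.
f(4) = 4, f'(4) = 8, so u₂ = 4 − 4/8 = 7/2.
f(7/2) = 1/4, f'(7/2) = 7, so u₃ = (7/2) − (1/4)/7 = 97/28.

u₁ = 4, u₂ = 7/2, u₃ = 97/28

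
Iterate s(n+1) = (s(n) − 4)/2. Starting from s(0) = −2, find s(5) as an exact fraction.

−63/16

s(1) = ((−2) − 4)/2 = −3.
s(2) = ((−3) − 4)/2 = −7/2.
s(3) = ((−7/2) − 4)/2 = −15/4.
s(4) = ((−15/4) − 4)/2 = −31/8.
s(5) = ((−31/8) − 4)/2 = −63/16.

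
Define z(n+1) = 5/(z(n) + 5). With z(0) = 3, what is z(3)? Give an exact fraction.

z(1) = 5/(3 + 5) = 5/8.
z(2) = 5/(5/8 + 5) = 8/9.
z(3) = 5/(8/9 + 5) = 45/53.

45/53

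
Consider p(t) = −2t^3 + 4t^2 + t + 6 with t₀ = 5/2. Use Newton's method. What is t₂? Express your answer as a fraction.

22846/8701

p'(t) = −6t^2 + 8t + 1.
p(5/2) = 9/4, p'(5/2) = −33/2, so t₁ = (5/2) − (9/4)/(−33/2) = 29/11.
p(29/11) = −279/1331, p'(29/11) = −2373/121, so t₂ = (29/11) − (−279/1331)/(−2373/121) = 22846/8701.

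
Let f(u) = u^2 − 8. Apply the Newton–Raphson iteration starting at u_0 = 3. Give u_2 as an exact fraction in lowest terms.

f'(u) = 2u.
f(3) = 1, f'(3) = 6, so u_1 = 3 − 1/6 = 17/6.
f(17/6) = 1/36, f'(17/6) = 17/3, so u_2 = (17/6) − (1/36)/(17/3) = 577/204.

577/204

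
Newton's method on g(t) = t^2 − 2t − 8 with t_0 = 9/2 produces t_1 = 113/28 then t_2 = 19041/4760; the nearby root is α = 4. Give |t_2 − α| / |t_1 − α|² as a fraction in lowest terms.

14/85

t_1 − α = 113/28 − 4 = 1/28, so |t_1 − α| = 1/28.
t_2 − α = 19041/4760 − 4 = 1/4760, so |t_2 − α| = 1/4760.
|t_1 − α|² = 1/784.
Ratio = (1/4760) / (1/784) = 14/85.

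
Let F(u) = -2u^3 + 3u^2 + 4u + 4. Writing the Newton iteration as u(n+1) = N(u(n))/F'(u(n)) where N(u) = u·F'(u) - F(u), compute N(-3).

F'(u) = -6u^2 + 6u + 4.
N(u) = u·F'(u) - F(u) = u·(-6u^2 + 6u + 4) - (-2u^3 + 3u^2 + 4u + 4) = -4u^3 + 3u^2 - 4.
N(-3) = 131.

131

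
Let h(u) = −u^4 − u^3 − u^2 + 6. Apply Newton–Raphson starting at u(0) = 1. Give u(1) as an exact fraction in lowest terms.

h'(u) = −4u^3 − 3u^2 − 2u.
h(1) = 3, h'(1) = −9, so u(1) = 1 − 3/(−9) = 4/3.

4/3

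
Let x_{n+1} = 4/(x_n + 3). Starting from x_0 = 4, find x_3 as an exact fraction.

100/103

x_1 = 4/(4 + 3) = 4/7.
x_2 = 4/(4/7 + 3) = 28/25.
x_3 = 4/(28/25 + 3) = 100/103.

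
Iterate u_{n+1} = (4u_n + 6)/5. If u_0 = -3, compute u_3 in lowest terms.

u_1 = (4·(-3) + 6)/5 = -6/5.
u_2 = (4·(-6/5) + 6)/5 = 6/25.
u_3 = (4·(6/25) + 6)/5 = 174/125.

174/125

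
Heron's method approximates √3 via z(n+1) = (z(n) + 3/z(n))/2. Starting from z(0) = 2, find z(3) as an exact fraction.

z(1) = (2 + 3/2)/2 = 7/4.
z(2) = (7/4 + 3/(7/4))/2 = 97/56.
z(3) = (97/56 + 3/(97/56))/2 = 18817/10864.

18817/10864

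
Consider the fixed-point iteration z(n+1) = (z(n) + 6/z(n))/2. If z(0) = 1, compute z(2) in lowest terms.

z(1) = (1 + 6/1)/2 = 7/2.
z(2) = (7/2 + 6/(7/2))/2 = 73/28.

73/28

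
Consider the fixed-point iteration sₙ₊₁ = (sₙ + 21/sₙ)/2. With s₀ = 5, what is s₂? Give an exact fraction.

527/115

s₁ = (5 + 21/5)/2 = 23/5.
s₂ = (23/5 + 21/(23/5))/2 = 527/115.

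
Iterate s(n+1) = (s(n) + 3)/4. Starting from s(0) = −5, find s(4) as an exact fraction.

125/128

s(1) = ((−5) + 3)/4 = −1/2.
s(2) = ((−1/2) + 3)/4 = 5/8.
s(3) = ((5/8) + 3)/4 = 29/32.
s(4) = ((29/32) + 3)/4 = 125/128.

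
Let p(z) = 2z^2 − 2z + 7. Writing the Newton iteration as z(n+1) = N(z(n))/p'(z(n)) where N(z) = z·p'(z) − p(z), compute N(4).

p'(z) = 4z − 2.
N(z) = z·p'(z) − p(z) = z·(4z − 2) − (2z^2 − 2z + 7) = 2z^2 − 7.
N(4) = 25.

25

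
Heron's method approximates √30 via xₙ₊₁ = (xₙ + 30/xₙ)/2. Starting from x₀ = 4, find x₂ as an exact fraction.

x₁ = (4 + 30/4)/2 = 23/4.
x₂ = (23/4 + 30/(23/4))/2 = 1009/184.

1009/184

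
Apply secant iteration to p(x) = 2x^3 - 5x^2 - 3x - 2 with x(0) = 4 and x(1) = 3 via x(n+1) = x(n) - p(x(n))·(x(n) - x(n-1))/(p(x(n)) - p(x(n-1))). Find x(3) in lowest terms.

2721/880

p(4) = 34, p(3) = -2. x(2) = 3 - (-2)·(3 - 4)/((-2) - 34) = 55/18.
p(3) = -2, p(55/18) = -578/729. x(3) = (55/18) - (-578/729)·((55/18) - 3)/((-578/729) - (-2)) = 2721/880.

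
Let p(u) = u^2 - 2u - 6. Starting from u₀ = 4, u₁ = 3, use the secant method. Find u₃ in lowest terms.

84/23

p(4) = 2, p(3) = -3. u₂ = 3 - (-3)·(3 - 4)/((-3) - 2) = 18/5.
p(3) = -3, p(18/5) = -6/25. u₃ = (18/5) - (-6/25)·((18/5) - 3)/((-6/25) - (-3)) = 84/23.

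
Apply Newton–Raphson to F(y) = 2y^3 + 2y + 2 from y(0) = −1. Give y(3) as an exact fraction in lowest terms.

F'(y) = 6y^2 + 2.
F(−1) = −2, F'(−1) = 8, so y(1) = (−1) − (−2)/8 = −3/4.
F(−3/4) = −11/32, F'(−3/4) = 43/8, so y(2) = (−3/4) − (−11/32)/(43/8) = −59/86.
F(−59/86) = −5687/318028, F'(−59/86) = 17839/3698, so y(3) = (−59/86) − (−5687/318028)/(17839/3698) = −523407/767077.

−523407/767077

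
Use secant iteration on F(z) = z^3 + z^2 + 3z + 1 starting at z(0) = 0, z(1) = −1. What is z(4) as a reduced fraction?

F(0) = 1, F(−1) = −2. z(2) = (−1) − (−2)·((−1) − 0)/((−2) − 1) = −1/3.
F(−1) = −2, F(−1/3) = 2/27. z(3) = (−1/3) − (2/27)·((−1/3) − (−1))/((2/27) − (−2)) = −5/14.
F(−1/3) = 2/27, F(−5/14) = 29/2744. z(4) = (−5/14) − (29/2744)·((−5/14) − (−1/3))/((29/2744) − (2/27)) = −1699/4705.

−1699/4705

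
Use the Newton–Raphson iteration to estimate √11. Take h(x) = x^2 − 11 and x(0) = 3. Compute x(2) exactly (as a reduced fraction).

h'(x) = 2x.
h(3) = −2, h'(3) = 6, so x(1) = 3 − (−2)/6 = 10/3.
h(10/3) = 1/9, h'(10/3) = 20/3, so x(2) = (10/3) − (1/9)/(20/3) = 199/60.

199/60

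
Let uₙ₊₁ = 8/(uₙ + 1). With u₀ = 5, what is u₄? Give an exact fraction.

u₁ = 8/(5 + 1) = 4/3.
u₂ = 8/(4/3 + 1) = 24/7.
u₃ = 8/(24/7 + 1) = 56/31.
u₄ = 8/(56/31 + 1) = 248/87.

248/87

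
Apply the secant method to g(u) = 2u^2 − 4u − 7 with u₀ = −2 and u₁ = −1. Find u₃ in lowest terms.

g(−2) = 9, g(−1) = −1. u₂ = (−1) − (−1)·((−1) − (−2))/((−1) − 9) = −11/10.
g(−1) = −1, g(−11/10) = −9/50. u₃ = (−11/10) − (−9/50)·((−11/10) − (−1))/((−9/50) − (−1)) = −46/41.

−46/41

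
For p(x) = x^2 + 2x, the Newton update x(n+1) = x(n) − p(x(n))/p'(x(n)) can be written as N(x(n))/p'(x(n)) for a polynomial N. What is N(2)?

4

p'(x) = 2x + 2.
N(x) = x·p'(x) − p(x) = x·(2x + 2) − (x^2 + 2x) = x^2.
N(2) = 4.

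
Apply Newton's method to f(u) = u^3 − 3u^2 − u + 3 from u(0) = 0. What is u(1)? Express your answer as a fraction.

3

f'(u) = 3u^2 − 6u − 1.
f(0) = 3, f'(0) = −1, so u(1) = 0 − 3/(−1) = 3.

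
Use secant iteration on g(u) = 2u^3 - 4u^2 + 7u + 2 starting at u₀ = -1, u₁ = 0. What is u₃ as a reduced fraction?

g(-1) = -11, g(0) = 2. u₂ = 0 - 2·(0 - (-1))/(2 - (-11)) = -2/13.
g(0) = 2, g(-2/13) = 1804/2197. u₃ = (-2/13) - (1804/2197)·((-2/13) - 0)/((1804/2197) - 2) = -338/1295.

-338/1295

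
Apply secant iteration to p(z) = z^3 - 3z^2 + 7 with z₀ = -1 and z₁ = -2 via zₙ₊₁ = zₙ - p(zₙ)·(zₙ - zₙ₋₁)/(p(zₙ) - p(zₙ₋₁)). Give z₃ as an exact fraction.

p(-1) = 3, p(-2) = -13. z₂ = (-2) - (-13)·((-2) - (-1))/((-13) - 3) = -19/16.
p(-2) = -13, p(-19/16) = 4485/4096. z₃ = (-19/16) - (4485/4096)·((-19/16) - (-2))/((4485/4096) - (-13)) = -5554/4441.

-5554/4441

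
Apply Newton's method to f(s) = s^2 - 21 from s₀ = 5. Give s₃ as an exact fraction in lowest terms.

277727/60605

f'(s) = 2s.
f(5) = 4, f'(5) = 10, so s₁ = 5 - 4/10 = 23/5.
f(23/5) = 4/25, f'(23/5) = 46/5, so s₂ = (23/5) - (4/25)/(46/5) = 527/115.
f(527/115) = 4/13225, f'(527/115) = 1054/115, so s₃ = (527/115) - (4/13225)/(1054/115) = 277727/60605.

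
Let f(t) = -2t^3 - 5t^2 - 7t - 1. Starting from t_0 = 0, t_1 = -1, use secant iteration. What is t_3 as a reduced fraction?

f(0) = -1, f(-1) = 3. t_2 = (-1) - 3·((-1) - 0)/(3 - (-1)) = -1/4.
f(-1) = 3, f(-1/4) = 15/32. t_3 = (-1/4) - (15/32)·((-1/4) - (-1))/((15/32) - 3) = -1/9.

-1/9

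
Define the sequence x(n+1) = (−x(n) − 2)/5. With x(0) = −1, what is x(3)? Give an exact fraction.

x(1) = (−(−1) − 2)/5 = −1/5.
x(2) = (−(−1/5) − 2)/5 = −9/25.
x(3) = (−(−9/25) − 2)/5 = −41/125.

−41/125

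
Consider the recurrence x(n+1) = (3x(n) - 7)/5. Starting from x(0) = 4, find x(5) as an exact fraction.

x(1) = (3·4 - 7)/5 = 1.
x(2) = (3·1 - 7)/5 = -4/5.
x(3) = (3·(-4/5) - 7)/5 = -47/25.
x(4) = (3·(-47/25) - 7)/5 = -316/125.
x(5) = (3·(-316/125) - 7)/5 = -1823/625.

-1823/625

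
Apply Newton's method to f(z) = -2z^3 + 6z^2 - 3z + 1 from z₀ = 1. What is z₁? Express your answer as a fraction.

f'(z) = -6z^2 + 12z - 3.
f(1) = 2, f'(1) = 3, so z₁ = 1 - 2/3 = 1/3.

1/3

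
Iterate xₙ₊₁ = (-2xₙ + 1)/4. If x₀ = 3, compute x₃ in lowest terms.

-3/16

x₁ = (-2·3 + 1)/4 = -5/4.
x₂ = (-2·(-5/4) + 1)/4 = 7/8.
x₃ = (-2·(7/8) + 1)/4 = -3/16.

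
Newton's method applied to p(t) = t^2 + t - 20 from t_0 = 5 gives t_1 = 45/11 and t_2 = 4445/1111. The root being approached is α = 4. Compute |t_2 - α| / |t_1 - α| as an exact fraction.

1/101

t_1 - α = 45/11 - 4 = 1/11, so |t_1 - α| = 1/11.
t_2 - α = 4445/1111 - 4 = 1/1111, so |t_2 - α| = 1/1111.
Ratio = (1/1111) / (1/11) = 1/101.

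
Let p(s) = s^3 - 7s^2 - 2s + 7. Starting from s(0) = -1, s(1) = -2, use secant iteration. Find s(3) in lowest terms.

p(-1) = 1, p(-2) = -25. s(2) = (-2) - (-25)·((-2) - (-1))/((-25) - 1) = -27/26.
p(-2) = -25, p(-27/26) = 7175/17576. s(3) = (-27/26) - (7175/17576)·((-27/26) - (-2))/((7175/17576) - (-25)) = -18826/17863.

-18826/17863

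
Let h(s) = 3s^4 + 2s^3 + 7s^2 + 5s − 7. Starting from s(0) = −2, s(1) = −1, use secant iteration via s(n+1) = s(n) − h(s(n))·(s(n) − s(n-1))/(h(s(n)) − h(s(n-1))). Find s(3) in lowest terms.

h(−2) = 43, h(−1) = −4. s(2) = (−1) − (−4)·((−1) − (−2))/((−4) − 43) = −51/47.
h(−1) = −4, h(−51/47) = −12586960/4879681. s(3) = (−51/47) − (−12586960/4879681)·((−51/47) − (−1))/((−12586960/4879681) − (−4)) = −2148233/1732941.

−2148233/1732941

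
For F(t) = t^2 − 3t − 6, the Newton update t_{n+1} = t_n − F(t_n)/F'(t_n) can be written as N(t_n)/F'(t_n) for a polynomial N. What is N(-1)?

7

F'(t) = 2t − 3.
N(t) = t·F'(t) − F(t) = t·(2t − 3) − (t^2 − 3t − 6) = t^2 + 6.
N(-1) = 7.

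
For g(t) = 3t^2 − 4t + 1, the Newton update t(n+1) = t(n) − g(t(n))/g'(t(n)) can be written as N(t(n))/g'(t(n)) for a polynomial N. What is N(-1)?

2

g'(t) = 6t − 4.
N(t) = t·g'(t) − g(t) = t·(6t − 4) − (3t^2 − 4t + 1) = 3t^2 − 1.
N(-1) = 2.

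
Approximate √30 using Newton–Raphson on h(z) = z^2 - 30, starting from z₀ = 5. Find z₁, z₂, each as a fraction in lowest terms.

z₁ = 11/2, z₂ = 241/44

h'(z) = 2z.
h(5) = -5, h'(5) = 10, so z₁ = 5 - (-5)/10 = 11/2.
h(11/2) = 1/4, h'(11/2) = 11, so z₂ = (11/2) - (1/4)/11 = 241/44.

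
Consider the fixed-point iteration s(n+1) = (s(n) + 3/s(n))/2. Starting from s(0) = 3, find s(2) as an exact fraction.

7/4

s(1) = (3 + 3/3)/2 = 2.
s(2) = (2 + 3/2)/2 = 7/4.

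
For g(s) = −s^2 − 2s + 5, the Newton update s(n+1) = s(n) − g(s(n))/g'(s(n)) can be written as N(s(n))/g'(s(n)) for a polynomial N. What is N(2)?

−9

g'(s) = −2s − 2.
N(s) = s·g'(s) − g(s) = s·(−2s − 2) − (−s^2 − 2s + 5) = −s^2 − 5.
N(2) = −9.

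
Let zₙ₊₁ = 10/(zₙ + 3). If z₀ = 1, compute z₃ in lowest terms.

110/53

z₁ = 10/(1 + 3) = 5/2.
z₂ = 10/(5/2 + 3) = 20/11.
z₃ = 10/(20/11 + 3) = 110/53.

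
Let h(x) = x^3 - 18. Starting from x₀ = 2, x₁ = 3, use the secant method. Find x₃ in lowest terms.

h(2) = -10, h(3) = 9. x₂ = 3 - 9·(3 - 2)/(9 - (-10)) = 48/19.
h(3) = 9, h(48/19) = -12870/6859. x₃ = (48/19) - (-12870/6859)·((48/19) - 3)/((-12870/6859) - 9) = 2402/921.

2402/921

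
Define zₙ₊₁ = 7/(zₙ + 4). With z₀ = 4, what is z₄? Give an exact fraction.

z₁ = 7/(4 + 4) = 7/8.
z₂ = 7/(7/8 + 4) = 56/39.
z₃ = 7/(56/39 + 4) = 273/212.
z₄ = 7/(273/212 + 4) = 1484/1121.

1484/1121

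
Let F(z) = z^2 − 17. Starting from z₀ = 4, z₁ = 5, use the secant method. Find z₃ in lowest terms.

169/41

F(4) = −1, F(5) = 8. z₂ = 5 − 8·(5 − 4)/(8 − (−1)) = 37/9.
F(5) = 8, F(37/9) = −8/81. z₃ = (37/9) − (−8/81)·((37/9) − 5)/((−8/81) − 8) = 169/41.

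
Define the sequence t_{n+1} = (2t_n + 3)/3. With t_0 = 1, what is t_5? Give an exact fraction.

t_1 = (2·1 + 3)/3 = 5/3.
t_2 = (2·(5/3) + 3)/3 = 19/9.
t_3 = (2·(19/9) + 3)/3 = 65/27.
t_4 = (2·(65/27) + 3)/3 = 211/81.
t_5 = (2·(211/81) + 3)/3 = 665/243.

665/243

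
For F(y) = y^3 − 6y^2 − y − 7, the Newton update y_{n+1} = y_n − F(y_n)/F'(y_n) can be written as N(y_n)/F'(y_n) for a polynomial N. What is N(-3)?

F'(y) = 3y^2 − 12y − 1.
N(y) = y·F'(y) − F(y) = y·(3y^2 − 12y − 1) − (y^3 − 6y^2 − y − 7) = 2y^3 − 6y^2 + 7.
N(-3) = −101.

−101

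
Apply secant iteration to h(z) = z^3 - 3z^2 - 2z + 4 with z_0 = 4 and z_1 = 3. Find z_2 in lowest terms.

h(4) = 12, h(3) = -2. z_2 = 3 - (-2)·(3 - 4)/((-2) - 12) = 22/7.

22/7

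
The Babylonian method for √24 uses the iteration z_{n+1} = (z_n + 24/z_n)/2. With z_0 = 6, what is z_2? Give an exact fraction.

49/10

z_1 = (6 + 24/6)/2 = 5.
z_2 = (5 + 24/5)/2 = 49/10.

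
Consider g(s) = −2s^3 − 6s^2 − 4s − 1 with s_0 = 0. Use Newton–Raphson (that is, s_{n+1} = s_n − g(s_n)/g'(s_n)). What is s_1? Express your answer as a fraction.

−1/4

g'(s) = −6s^2 − 12s − 4.
g(0) = −1, g'(0) = −4, so s_1 = 0 − (−1)/(−4) = −1/4.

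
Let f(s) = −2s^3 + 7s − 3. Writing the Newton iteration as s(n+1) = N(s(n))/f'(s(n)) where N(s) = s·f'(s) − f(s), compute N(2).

−29

f'(s) = −6s^2 + 7.
N(s) = s·f'(s) − f(s) = s·(−6s^2 + 7) − (−2s^3 + 7s − 3) = −4s^3 + 3.
N(2) = −29.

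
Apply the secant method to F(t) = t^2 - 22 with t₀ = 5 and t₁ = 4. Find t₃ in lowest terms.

F(5) = 3, F(4) = -6. t₂ = 4 - (-6)·(4 - 5)/((-6) - 3) = 14/3.
F(4) = -6, F(14/3) = -2/9. t₃ = (14/3) - (-2/9)·((14/3) - 4)/((-2/9) - (-6)) = 61/13.

61/13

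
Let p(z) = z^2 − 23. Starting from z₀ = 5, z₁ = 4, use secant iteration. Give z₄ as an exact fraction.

16325/3404

p(5) = 2, p(4) = −7. z₂ = 4 − (−7)·(4 − 5)/((−7) − 2) = 43/9.
p(4) = −7, p(43/9) = −14/81. z₃ = (43/9) − (−14/81)·((43/9) − 4)/((−14/81) − (−7)) = 379/79.
p(43/9) = −14/81, p(379/79) = 98/6241. z₄ = (379/79) − (98/6241)·((379/79) − (43/9))/((98/6241) − (−14/81)) = 16325/3404.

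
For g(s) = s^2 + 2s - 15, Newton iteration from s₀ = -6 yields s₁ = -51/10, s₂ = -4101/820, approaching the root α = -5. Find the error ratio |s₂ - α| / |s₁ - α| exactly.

s₁ - α = -51/10 - (-5) = -51/10 + 5 = -1/10, so |s₁ - α| = 1/10.
s₂ - α = -4101/820 - (-5) = -4101/820 + 5 = -1/820, so |s₂ - α| = 1/820.
Ratio = (1/820) / (1/10) = 1/82.

1/82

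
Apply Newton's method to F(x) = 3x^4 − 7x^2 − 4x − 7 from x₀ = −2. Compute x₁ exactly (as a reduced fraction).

F'(x) = 12x^3 − 14x − 4.
F(−2) = 21, F'(−2) = −72, so x₁ = (−2) − 21/(−72) = −41/24.

−41/24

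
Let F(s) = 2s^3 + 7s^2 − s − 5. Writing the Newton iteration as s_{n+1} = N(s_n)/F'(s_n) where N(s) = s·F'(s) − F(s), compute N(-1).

F'(s) = 6s^2 + 14s − 1.
N(s) = s·F'(s) − F(s) = s·(6s^2 + 14s − 1) − (2s^3 + 7s^2 − s − 5) = 4s^3 + 7s^2 + 5.
N(-1) = 8.

8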